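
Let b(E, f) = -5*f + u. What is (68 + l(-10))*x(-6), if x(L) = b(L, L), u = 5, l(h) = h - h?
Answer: 2380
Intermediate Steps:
l(h) = 0
b(E, f) = 5 - 5*f (b(E, f) = -5*f + 5 = 5 - 5*f)
x(L) = 5 - 5*L
(68 + l(-10))*x(-6) = (68 + 0)*(5 - 5*(-6)) = 68*(5 + 30) = 68*35 = 2380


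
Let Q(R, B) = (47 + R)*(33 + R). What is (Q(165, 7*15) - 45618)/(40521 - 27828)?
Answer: -1214/4231 ≈ -0.28693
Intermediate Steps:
Q(R, B) = (33 + R)*(47 + R)
(Q(165, 7*15) - 45618)/(40521 - 27828) = ((1551 + 165² + 80*165) - 45618)/(40521 - 27828) = ((1551 + 27225 + 13200) - 45618)/12693 = (41976 - 45618)*(1/12693) = -3642*1/12693 = -1214/4231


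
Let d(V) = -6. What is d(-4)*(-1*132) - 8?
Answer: 784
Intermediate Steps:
d(-4)*(-1*132) - 8 = -(-6)*132 - 8 = -6*(-132) - 8 = 792 - 8 = 784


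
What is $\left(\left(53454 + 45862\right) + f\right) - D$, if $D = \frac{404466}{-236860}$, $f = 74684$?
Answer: $\frac{20607022233}{118430} \approx 1.74 \cdot 10^{5}$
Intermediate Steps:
$D = - \frac{202233}{118430}$ ($D = 404466 \left(- \frac{1}{236860}\right) = - \frac{202233}{118430} \approx -1.7076$)
$\left(\left(53454 + 45862\right) + f\right) - D = \left(\left(53454 + 45862\right) + 74684\right) - - \frac{202233}{118430} = \left(99316 + 74684\right) + \frac{202233}{118430} = 174000 + \frac{202233}{118430} = \frac{20607022233}{118430}$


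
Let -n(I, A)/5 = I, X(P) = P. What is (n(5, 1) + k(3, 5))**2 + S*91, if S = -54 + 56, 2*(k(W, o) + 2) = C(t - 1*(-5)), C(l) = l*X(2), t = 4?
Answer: 506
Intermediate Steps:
n(I, A) = -5*I
C(l) = 2*l (C(l) = l*2 = 2*l)
k(W, o) = 7 (k(W, o) = -2 + (2*(4 - 1*(-5)))/2 = -2 + (2*(4 + 5))/2 = -2 + (2*9)/2 = -2 + (1/2)*18 = -2 + 9 = 7)
S = 2
(n(5, 1) + k(3, 5))**2 + S*91 = (-5*5 + 7)**2 + 2*91 = (-25 + 7)**2 + 182 = (-18)**2 + 182 = 324 + 182 = 506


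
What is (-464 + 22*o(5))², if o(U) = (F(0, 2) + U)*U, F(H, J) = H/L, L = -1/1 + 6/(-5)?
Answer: 7396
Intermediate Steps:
L = -11/5 (L = -1*1 + 6*(-⅕) = -1 - 6/5 = -11/5 ≈ -2.2000)
F(H, J) = -5*H/11 (F(H, J) = H/(-11/5) = H*(-5/11) = -5*H/11)
o(U) = U² (o(U) = (-5/11*0 + U)*U = (0 + U)*U = U*U = U²)
(-464 + 22*o(5))² = (-464 + 22*5²)² = (-464 + 22*25)² = (-464 + 550)² = 86² = 7396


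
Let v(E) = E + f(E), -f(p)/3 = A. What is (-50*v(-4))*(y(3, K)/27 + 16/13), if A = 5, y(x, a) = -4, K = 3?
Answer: 361000/351 ≈ 1028.5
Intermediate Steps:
f(p) = -15 (f(p) = -3*5 = -15)
v(E) = -15 + E (v(E) = E - 15 = -15 + E)
(-50*v(-4))*(y(3, K)/27 + 16/13) = (-50*(-15 - 4))*(-4/27 + 16/13) = (-50*(-19))*(-4*1/27 + 16*(1/13)) = 950*(-4/27 + 16/13) = 950*(380/351) = 361000/351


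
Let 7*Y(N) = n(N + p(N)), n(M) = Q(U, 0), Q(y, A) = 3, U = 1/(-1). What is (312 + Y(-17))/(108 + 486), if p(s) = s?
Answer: 81/154 ≈ 0.52597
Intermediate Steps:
U = -1 (U = 1*(-1) = -1)
n(M) = 3
Y(N) = 3/7 (Y(N) = (1/7)*3 = 3/7)
(312 + Y(-17))/(108 + 486) = (312 + 3/7)/(108 + 486) = (2187/7)/594 = (2187/7)*(1/594) = 81/154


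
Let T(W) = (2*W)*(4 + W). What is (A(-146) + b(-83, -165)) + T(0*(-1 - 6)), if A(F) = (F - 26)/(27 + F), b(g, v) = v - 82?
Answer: -29221/119 ≈ -245.55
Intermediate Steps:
b(g, v) = -82 + v
A(F) = (-26 + F)/(27 + F)
T(W) = 2*W*(4 + W)
(A(-146) + b(-83, -165)) + T(0*(-1 - 6)) = ((-26 - 146)/(27 - 146) + (-82 - 165)) + 2*(0*(-1 - 6))*(4 + 0*(-1 - 6)) = (-172/(-119) - 247) + 2*(0*(-7))*(4 + 0*(-7)) = (-1/119*(-172) - 247) + 2*0*(4 + 0) = (172/119 - 247) + 2*0*4 = -29221/119 + 0 = -29221/119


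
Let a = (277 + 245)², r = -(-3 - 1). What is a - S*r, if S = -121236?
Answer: 757428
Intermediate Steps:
r = 4 (r = -1*(-4) = 4)
a = 272484 (a = 522² = 272484)
a - S*r = 272484 - (-121236)*4 = 272484 - 1*(-484944) = 272484 + 484944 = 757428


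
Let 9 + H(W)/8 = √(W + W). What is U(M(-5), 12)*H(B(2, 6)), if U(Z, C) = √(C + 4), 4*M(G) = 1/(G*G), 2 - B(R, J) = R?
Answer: -288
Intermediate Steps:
B(R, J) = 2 - R
H(W) = -72 + 8*√2*√W (H(W) = -72 + 8*√(W + W) = -72 + 8*√(2*W) = -72 + 8*(√2*√W) = -72 + 8*√2*√W)
M(G) = 1/(4*G²) (M(G) = (1/(G*G))/4 = 1/(4*G²))
U(Z, C) = √(4 + C)
U(M(-5), 12)*H(B(2, 6)) = √(4 + 12)*(-72 + 8*√2*√(2 - 1*2)) = √16*(-72 + 8*√2*√(2 - 2)) = 4*(-72 + 8*√2*√0) = 4*(-72 + 8*√2*0) = 4*(-72 + 0) = 4*(-72) = -288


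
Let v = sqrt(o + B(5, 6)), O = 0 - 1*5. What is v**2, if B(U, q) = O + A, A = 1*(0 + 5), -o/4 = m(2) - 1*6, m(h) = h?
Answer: 16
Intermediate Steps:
o = 16 (o = -4*(2 - 1*6) = -4*(2 - 6) = -4*(-4) = 16)
A = 5 (A = 1*5 = 5)
O = -5 (O = 0 - 5 = -5)
B(U, q) = 0 (B(U, q) = -5 + 5 = 0)
v = 4 (v = sqrt(16 + 0) = sqrt(16) = 4)
v**2 = 4**2 = 16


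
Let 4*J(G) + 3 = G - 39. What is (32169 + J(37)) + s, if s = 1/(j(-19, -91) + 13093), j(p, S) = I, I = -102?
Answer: 1671564965/51964 ≈ 32168.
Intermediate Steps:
j(p, S) = -102
J(G) = -21/2 + G/4 (J(G) = -3/4 + (G - 39)/4 = -3/4 + (-39 + G)/4 = -3/4 + (-39/4 + G/4) = -21/2 + G/4)
s = 1/12991 (s = 1/(-102 + 13093) = 1/12991 ≈ 7.6976e-5)
(32169 + J(37)) + s = (32169 + (-21/2 + (1/4)*37)) + 1/12991 = (32169 + (-21/2 + 37/4)) + 1/12991 = (32169 - 5/4) + 1/12991 = 128671/4 + 1/12991 = 1671564965/51964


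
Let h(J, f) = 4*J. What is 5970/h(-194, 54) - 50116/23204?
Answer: -22177237/2250788 ≈ -9.8531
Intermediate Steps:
5970/h(-194, 54) - 50116/23204 = 5970/((4*(-194))) - 50116/23204 = 5970/(-776) - 50116*1/23204 = 5970*(-1/776) - 12529/5801 = -2985/388 - 12529/5801 = -22177237/2250788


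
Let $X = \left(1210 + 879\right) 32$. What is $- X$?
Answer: $-66848$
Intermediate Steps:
$X = 66848$ ($X = 2089 \cdot 32 = 66848$)
$- X = \left(-1\right) 66848 = -66848$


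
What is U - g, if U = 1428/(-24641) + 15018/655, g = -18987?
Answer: 306816550083/16139855 ≈ 19010.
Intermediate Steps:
U = 369123198/16139855 (U = 1428*(-1/24641) + 15018*(1/655) = -1428/24641 + 15018/655 = 369123198/16139855 ≈ 22.870)
U - g = 369123198/16139855 - 1*(-18987) = 369123198/16139855 + 18987 = 306816550083/16139855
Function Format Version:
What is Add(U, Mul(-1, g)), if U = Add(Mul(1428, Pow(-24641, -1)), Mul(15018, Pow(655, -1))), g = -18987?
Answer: Rational(306816550083, 16139855) ≈ 19010.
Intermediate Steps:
U = Rational(369123198, 16139855) (U = Add(Mul(1428, Rational(-1, 24641)), Mul(15018, Rational(1, 655))) = Add(Rational(-1428, 24641), Rational(15018, 655)) = Rational(369123198, 16139855) ≈ 22.870)
Add(U, Mul(-1, g)) = Add(Rational(369123198, 16139855), Mul(-1, -18987)) = Add(Rational(369123198, 16139855), 18987) = Rational(306816550083, 16139855)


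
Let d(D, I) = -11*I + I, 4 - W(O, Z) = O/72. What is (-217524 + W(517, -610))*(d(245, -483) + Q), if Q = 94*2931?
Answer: -182947319717/3 ≈ -6.0982e+10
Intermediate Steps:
Q = 275514
W(O, Z) = 4 - O/72
d(D, I) = -10*I
(-217524 + W(517, -610))*(d(245, -483) + Q) = (-217524 + (4 - 1/72*517))*(-10*(-483) + 275514) = (-217524 + (4 - 517/72))*(4830 + 275514) = (-217524 - 229/72)*280344 = -15661957/72*280344 = -182947319717/3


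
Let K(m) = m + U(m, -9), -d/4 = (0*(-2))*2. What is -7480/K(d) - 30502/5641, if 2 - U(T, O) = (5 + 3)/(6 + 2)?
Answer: -42225182/5641 ≈ -7485.4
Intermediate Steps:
d = 0 (d = -4*0*(-2)*2 = -0*2 = -4*0 = 0)
U(T, O) = 1 (U(T, O) = 2 - (5 + 3)/(6 + 2) = 2 - 8/8 = 2 - 1*1 = 2 - 1 = 1)
K(m) = 1 + m (K(m) = m + 1 = 1 + m)
-7480/K(d) - 30502/5641 = -7480/(1 + 0) - 30502/5641 = -7480/1 - 30502*1/5641 = -7480*1 - 30502/5641 = -7480 - 30502/5641 = -42225182/5641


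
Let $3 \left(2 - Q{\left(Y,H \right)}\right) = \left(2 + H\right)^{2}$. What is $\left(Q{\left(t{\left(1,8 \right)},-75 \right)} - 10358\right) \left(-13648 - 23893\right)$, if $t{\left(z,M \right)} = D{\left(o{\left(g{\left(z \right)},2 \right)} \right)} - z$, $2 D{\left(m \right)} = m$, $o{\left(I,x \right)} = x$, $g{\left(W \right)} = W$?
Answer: $\frac{1366379777}{3} \approx 4.5546 \cdot 10^{8}$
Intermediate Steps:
$D{\left(m \right)} = \frac{m}{2}$
$t{\left(z,M \right)} = 1 - z$ ($t{\left(z,M \right)} = \frac{1}{2} \cdot 2 - z = 1 - z$)
$Q{\left(Y,H \right)} = 2 - \frac{\left(2 + H\right)^{2}}{3}$
$\left(Q{\left(t{\left(1,8 \right)},-75 \right)} - 10358\right) \left(-13648 - 23893\right) = \left(\left(2 - \frac{\left(2 - 75\right)^{2}}{3}\right) - 10358\right) \left(-13648 - 23893\right) = \left(\left(2 - \frac{\left(-73\right)^{2}}{3}\right) - 10358\right) \left(-37541\right) = \left(\left(2 - \frac{5329}{3}\right) - 10358\right) \left(-37541\right) = \left(- \frac{5323}{3} - 10358\right) \left(-37541\right) = \left(- \frac{36397}{3}\right) \left(-37541\right) = \frac{1366379777}{3}$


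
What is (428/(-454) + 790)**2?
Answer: 32082541456/51529 ≈ 6.2261e+5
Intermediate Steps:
(428/(-454) + 790)**2 = (428*(-1/454) + 790)**2 = (-214/227 + 790)**2 = (179116/227)**2 = 32082541456/51529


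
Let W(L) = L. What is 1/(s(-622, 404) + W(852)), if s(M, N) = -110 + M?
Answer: 1/120 ≈ 0.0083333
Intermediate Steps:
1/(s(-622, 404) + W(852)) = 1/((-110 - 622) + 852) = 1/(-732 + 852) = 1/120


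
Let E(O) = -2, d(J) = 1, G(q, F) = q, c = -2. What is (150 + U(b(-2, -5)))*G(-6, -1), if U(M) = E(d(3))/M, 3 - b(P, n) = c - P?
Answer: -896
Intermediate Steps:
b(P, n) = 5 + P (b(P, n) = 3 - (-2 - P) = 3 + (2 + P) = 5 + P)
U(M) = -2/M
(150 + U(b(-2, -5)))*G(-6, -1) = (150 - 2/(5 - 2))*(-6) = (150 - 2/3)*(-6) = (448/3)*(-6) = -896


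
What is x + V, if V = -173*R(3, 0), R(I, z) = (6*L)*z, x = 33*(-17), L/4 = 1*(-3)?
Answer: -561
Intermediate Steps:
L = -12 (L = 4*(1*(-3)) = 4*(-3) = -12)
x = -561
R(I, z) = -72*z (R(I, z) = (6*(-12))*z = -72*z)
V = 0 (V = -(-12456)*0 = -173*0 = 0)
x + V = -561 + 0 = -561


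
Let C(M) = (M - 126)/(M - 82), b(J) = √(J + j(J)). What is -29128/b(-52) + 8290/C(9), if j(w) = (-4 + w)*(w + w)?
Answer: 605170/117 - 14564*√1443/1443 ≈ 4789.0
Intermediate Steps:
j(w) = 2*w*(-4 + w) (j(w) = (-4 + w)*(2*w) = 2*w*(-4 + w))
b(J) = √(J + 2*J*(-4 + J))
C(M) = (-126 + M)/(-82 + M)
-29128/b(-52) + 8290/C(9) = -29128*√1443/2886 + 8290/(((-126 + 9)/(-82 + 9))) = -29128*√1443/2886 + 8290/((-117/(-73))) = -29128*√1443/2886 + 8290/((-1/73*(-117))) = -29128*√1443/2886 + 8290/(117/73) = -29128*√1443/2886 + 8290*(73/117) = -14564*√1443/1443 + 605170/117 = 605170/117 - 14564*√1443/1443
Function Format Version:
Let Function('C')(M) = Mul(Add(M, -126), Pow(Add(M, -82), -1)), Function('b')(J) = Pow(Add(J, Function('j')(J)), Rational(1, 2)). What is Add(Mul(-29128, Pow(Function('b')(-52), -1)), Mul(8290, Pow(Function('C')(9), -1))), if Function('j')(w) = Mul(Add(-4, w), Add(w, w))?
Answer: Add(Rational(605170, 117), Mul(Rational(-14564, 1443), Pow(1443, Rational(1, 2)))) ≈ 4789.0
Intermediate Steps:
Function('j')(w) = Mul(2, w, Add(-4, w)) (Function('j')(w) = Mul(Add(-4, w), Mul(2, w)) = Mul(2, w, Add(-4, w)))
Function('b')(J) = Pow(Add(J, Mul(2, J, Add(-4, J))), Rational(1, 2))
Function('C')(M) = Mul(Pow(Add(-82, M), -1), Add(-126, M)) (Function('C')(M) = Mul(Add(-126, M), Pow(Add(-82, M), -1)) = Mul(Pow(Add(-82, M), -1), Add(-126, M)))
Add(Mul(-29128, Pow(Function('b')(-52), -1)), Mul(8290, Pow(Function('C')(9), -1))) = Add(Mul(-29128, Pow(Pow(Mul(-52, Add(-7, Mul(2, -52))), Rational(1, 2)), -1)), Mul(8290, Pow(Mul(Pow(Add(-82, 9), -1), Add(-126, 9)), -1))) = Add(Mul(-29128, Pow(Pow(Mul(-52, Add(-7, -104)), Rational(1, 2)), -1)), Mul(8290, Pow(Mul(Pow(-73, -1), -117), -1))) = Add(Mul(-29128, Pow(Pow(Mul(-52, -111), Rational(1, 2)), -1)), Mul(8290, Pow(Mul(Rational(-1, 73), -117), -1))) = Add(Mul(-29128, Pow(Pow(5772, Rational(1, 2)), -1)), Mul(8290, Pow(Rational(117, 73), -1))) = Add(Mul(-29128, Pow(Mul(2, Pow(1443, Rational(1, 2))), -1)), Mul(8290, Rational(73, 117))) = Add(Mul(-29128, Mul(Rational(1, 2886), Pow(1443, Rational(1, 2)))), Rational(605170, 117)) = Add(Mul(Rational(-14564, 1443), Pow(1443, Rational(1, 2))), Rational(605170, 117)) = Add(Rational(605170, 117), Mul(Rational(-14564, 1443), Pow(1443, Rational(1, 2))))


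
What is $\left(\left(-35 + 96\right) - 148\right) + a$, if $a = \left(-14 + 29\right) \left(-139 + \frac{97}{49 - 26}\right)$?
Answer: $- \frac{48501}{23} \approx -2108.7$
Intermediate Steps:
$a = - \frac{46500}{23}$ ($a = 15 \left(-139 + \frac{97}{49 - 26}\right) = 15 \left(-139 + \frac{97}{23}\right) = 15 \left(- \frac{3100}{23}\right) = - \frac{46500}{23} \approx -2021.7$)
$\left(\left(-35 + 96\right) - 148\right) + a = \left(\left(-35 + 96\right) - 148\right) - \frac{46500}{23} = \left(61 - 148\right) - \frac{46500}{23} = -87 - \frac{46500}{23} = - \frac{48501}{23}$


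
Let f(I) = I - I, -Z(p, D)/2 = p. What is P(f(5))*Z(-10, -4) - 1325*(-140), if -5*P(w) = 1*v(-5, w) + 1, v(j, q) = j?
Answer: 185516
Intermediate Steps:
Z(p, D) = -2*p
f(I) = 0
P(w) = ⅘ (P(w) = -(1*(-5) + 1)/5 = -(-5 + 1)/5 = -⅕*(-4) = ⅘)
P(f(5))*Z(-10, -4) - 1325*(-140) = 4*(-2*(-10))/5 - 1325*(-140) = (⅘)*20 + 185500 = 16 + 185500 = 185516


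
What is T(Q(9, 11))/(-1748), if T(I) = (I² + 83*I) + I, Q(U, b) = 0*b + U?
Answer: -837/1748 ≈ -0.47883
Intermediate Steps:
Q(U, b) = U (Q(U, b) = 0 + U = U)
T(I) = I² + 84*I
T(Q(9, 11))/(-1748) = (9*(84 + 9))/(-1748) = (9*93)*(-1/1748) = 837*(-1/1748) = -837/1748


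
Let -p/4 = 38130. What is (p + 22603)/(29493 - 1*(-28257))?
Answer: -129917/57750 ≈ -2.2496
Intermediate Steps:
p = -152520 (p = -4*38130 = -152520)
(p + 22603)/(29493 - 1*(-28257)) = (-152520 + 22603)/(29493 - 1*(-28257)) = -129917/(29493 + 28257) = -129917/57750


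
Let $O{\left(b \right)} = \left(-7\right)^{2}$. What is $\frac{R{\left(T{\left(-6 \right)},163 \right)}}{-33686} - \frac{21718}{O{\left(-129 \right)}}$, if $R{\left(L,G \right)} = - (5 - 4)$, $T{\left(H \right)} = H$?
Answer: $- \frac{731592499}{1650614} \approx -443.22$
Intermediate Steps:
$O{\left(b \right)} = 49$
$R{\left(L,G \right)} = -1$ ($R{\left(L,G \right)} = \left(-1\right) 1 = -1$)
$\frac{R{\left(T{\left(-6 \right)},163 \right)}}{-33686} - \frac{21718}{O{\left(-129 \right)}} = - \frac{1}{-33686} - \frac{21718}{49} = \left(-1\right) \left(- \frac{1}{33686}\right) - \frac{21718}{49} = \frac{1}{33686} - \frac{21718}{49} = - \frac{731592499}{1650614}$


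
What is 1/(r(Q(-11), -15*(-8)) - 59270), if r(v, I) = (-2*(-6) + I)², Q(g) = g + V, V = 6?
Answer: -1/41846 ≈ -2.3897e-5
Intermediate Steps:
Q(g) = 6 + g (Q(g) = g + 6 = 6 + g)
r(v, I) = (12 + I)²
1/(r(Q(-11), -15*(-8)) - 59270) = 1/((12 - 15*(-8))² - 59270) = 1/((12 + 120)² - 59270) = 1/(132² - 59270) = 1/(17424 - 59270) = 1/(-41846) = -1/41846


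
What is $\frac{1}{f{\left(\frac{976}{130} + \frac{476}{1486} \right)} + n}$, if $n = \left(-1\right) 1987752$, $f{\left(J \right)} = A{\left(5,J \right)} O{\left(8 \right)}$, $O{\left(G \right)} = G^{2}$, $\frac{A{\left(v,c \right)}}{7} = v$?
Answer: $- \frac{1}{1985512} \approx -5.0365 \cdot 10^{-7}$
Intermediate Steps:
$A{\left(v,c \right)} = 7 v$
$f{\left(J \right)} = 2240$ ($f{\left(J \right)} = 7 \cdot 5 \cdot 8^{2} = 35 \cdot 64 = 2240$)
$n = -1987752$
$\frac{1}{f{\left(\frac{976}{130} + \frac{476}{1486} \right)} + n} = \frac{1}{2240 - 1987752} = \frac{1}{-1985512} = - \frac{1}{1985512}$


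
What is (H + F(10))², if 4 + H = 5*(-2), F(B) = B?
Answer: 16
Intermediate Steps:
H = -14 (H = -4 + 5*(-2) = -4 - 10 = -14)
(H + F(10))² = (-14 + 10)² = (-4)² = 16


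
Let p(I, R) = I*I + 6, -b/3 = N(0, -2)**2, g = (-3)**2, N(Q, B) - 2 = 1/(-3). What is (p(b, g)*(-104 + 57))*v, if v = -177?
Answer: 1882867/3 ≈ 6.2762e+5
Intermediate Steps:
N(Q, B) = 5/3 (N(Q, B) = 2 + 1/(-3) = 2 - 1/3 = 5/3)
g = 9
b = -25/3 (b = -3*(5/3)**2 = -3*25/9 = -25/3 ≈ -8.3333)
p(I, R) = 6 + I**2 (p(I, R) = I**2 + 6 = 6 + I**2)
(p(b, g)*(-104 + 57))*v = ((6 + (-25/3)**2)*(-104 + 57))*(-177) = ((6 + 625/9)*(-47))*(-177) = ((679/9)*(-47))*(-177) = -31913/9*(-177) = 1882867/3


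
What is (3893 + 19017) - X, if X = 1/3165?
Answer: 72510149/3165 ≈ 22910.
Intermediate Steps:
X = 1/3165 ≈ 0.00031596
(3893 + 19017) - X = (3893 + 19017) - 1*1/3165 = 22910 - 1/3165 = 72510149/3165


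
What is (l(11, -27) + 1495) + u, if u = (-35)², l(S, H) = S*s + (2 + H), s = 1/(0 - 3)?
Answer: 8074/3 ≈ 2691.3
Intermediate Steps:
s = -⅓ (s = 1/(-3) = -⅓ ≈ -0.33333)
l(S, H) = 2 + H - S/3 (l(S, H) = S*(-⅓) + (2 + H) = -S/3 + (2 + H) = 2 + H - S/3)
u = 1225
(l(11, -27) + 1495) + u = ((2 - 27 - ⅓*11) + 1495) + 1225 = ((2 - 27 - 11/3) + 1495) + 1225 = (-86/3 + 1495) + 1225 = 4399/3 + 1225 = 8074/3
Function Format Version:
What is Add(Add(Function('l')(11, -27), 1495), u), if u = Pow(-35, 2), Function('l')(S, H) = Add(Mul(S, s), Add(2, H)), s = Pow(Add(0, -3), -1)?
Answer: Rational(8074, 3) ≈ 2691.3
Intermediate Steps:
s = Rational(-1, 3) (s = Pow(-3, -1) = Rational(-1, 3) ≈ -0.33333)
Function('l')(S, H) = Add(2, H, Mul(Rational(-1, 3), S)) (Function('l')(S, H) = Add(Mul(S, Rational(-1, 3)), Add(2, H)) = Add(Mul(Rational(-1, 3), S), Add(2, H)) = Add(2, H, Mul(Rational(-1, 3), S)))
u = 1225
Add(Add(Function('l')(11, -27), 1495), u) = Add(Add(Add(2, -27, Mul(Rational(-1, 3), 11)), 1495), 1225) = Add(Add(Add(2, -27, Rational(-11, 3)), 1495), 1225) = Add(Add(Rational(-86, 3), 1495), 1225) = Add(Rational(4399, 3), 1225) = Rational(8074, 3)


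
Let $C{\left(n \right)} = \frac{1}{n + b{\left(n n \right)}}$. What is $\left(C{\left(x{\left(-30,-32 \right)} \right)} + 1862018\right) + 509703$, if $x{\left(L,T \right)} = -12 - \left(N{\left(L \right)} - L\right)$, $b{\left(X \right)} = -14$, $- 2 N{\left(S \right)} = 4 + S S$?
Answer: $\frac{939201517}{396} \approx 2.3717 \cdot 10^{6}$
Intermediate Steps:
$N{\left(S \right)} = -2 - \frac{S^{2}}{2}$ ($N{\left(S \right)} = - \frac{4 + S S}{2} = - \frac{4 + S^{2}}{2} = -2 - \frac{S^{2}}{2}$)
$x{\left(L,T \right)} = -10 + L + \frac{L^{2}}{2}$ ($x{\left(L,T \right)} = -12 - \left(\left(-2 - \frac{L^{2}}{2}\right) - L\right) = -12 - \left(-2 - L - \frac{L^{2}}{2}\right) = -12 + \left(2 + L + \frac{L^{2}}{2}\right) = -10 + L + \frac{L^{2}}{2}$)
$C{\left(n \right)} = \frac{1}{-14 + n}$ ($C{\left(n \right)} = \frac{1}{n - 14} = \frac{1}{-14 + n}$)
$\left(C{\left(x{\left(-30,-32 \right)} \right)} + 1862018\right) + 509703 = \left(\frac{1}{-14 - \left(40 - 450\right)} + 1862018\right) + 509703 = \left(\frac{1}{-14 - -410} + 1862018\right) + 509703 = \left(\frac{1}{-14 + 410} + 1862018\right) + 509703 = \left(\frac{1}{396} + 1862018\right) + 509703 = \frac{737359129}{396} + 509703 = \frac{939201517}{396}$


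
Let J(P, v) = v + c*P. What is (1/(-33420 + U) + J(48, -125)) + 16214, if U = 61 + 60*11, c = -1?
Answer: 524524658/32699 ≈ 16041.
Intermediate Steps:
U = 721 (U = 61 + 660 = 721)
J(P, v) = v - P
(1/(-33420 + U) + J(48, -125)) + 16214 = (1/(-33420 + 721) + (-125 - 1*48)) + 16214 = (1/(-32699) + (-125 - 48)) + 16214 = (-1/32699 - 173) + 16214 = -5656928/32699 + 16214 = 524524658/32699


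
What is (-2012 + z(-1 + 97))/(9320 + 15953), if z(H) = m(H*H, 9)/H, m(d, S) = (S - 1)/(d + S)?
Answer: -222728399/2797721100 ≈ -0.079611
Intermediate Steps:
m(d, S) = (-1 + S)/(S + d)
z(H) = 8/(H*(9 + H**2)) (z(H) = ((-1 + 9)/(9 + H*H))/H = (8/(9 + H**2))/H = 8/(H*(9 + H**2)))
(-2012 + z(-1 + 97))/(9320 + 15953) = (-2012 + 8/((-1 + 97)*(9 + (-1 + 97)**2)))/(9320 + 15953) = (-2012 + 8/(96*(9 + 96**2)))/25273 = (-2012 + 8*(1/96)/(9 + 9216))*(1/25273) = (-2012 + 8*(1/96)/9225)*(1/25273) = (-2012 + 8*(1/96)*(1/9225))*(1/25273) = (-2012 + 1/110700)*(1/25273) = -222728399/110700*1/25273 = -222728399/2797721100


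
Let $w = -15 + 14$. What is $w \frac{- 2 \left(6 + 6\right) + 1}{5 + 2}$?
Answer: $\frac{23}{7} \approx 3.2857$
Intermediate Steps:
$w = -1$
$w \frac{- 2 \left(6 + 6\right) + 1}{5 + 2} = - \frac{- 2 \left(6 + 6\right) + 1}{5 + 2} = - \frac{\left(-2\right) 12 + 1}{7} = - \frac{-24 + 1}{7} = - \frac{-23}{7} = \left(-1\right) \left(- \frac{23}{7}\right) = \frac{23}{7}$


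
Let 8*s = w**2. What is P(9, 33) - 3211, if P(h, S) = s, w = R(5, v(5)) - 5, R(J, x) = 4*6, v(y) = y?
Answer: -25327/8 ≈ -3165.9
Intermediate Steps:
R(J, x) = 24
w = 19 (w = 24 - 5 = 19)
s = 361/8 (s = (1/8)*19**2 = (1/8)*361 = 361/8 ≈ 45.125)
P(h, S) = 361/8
P(9, 33) - 3211 = 361/8 - 3211 = -25327/8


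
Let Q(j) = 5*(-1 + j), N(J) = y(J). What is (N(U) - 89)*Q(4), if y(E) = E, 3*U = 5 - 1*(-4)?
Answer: -1290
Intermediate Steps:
U = 3 (U = (5 - 1*(-4))/3 = (5 + 4)/3 = (⅓)*9 = 3)
N(J) = J
Q(j) = -5 + 5*j
(N(U) - 89)*Q(4) = (3 - 89)*(-5 + 5*4) = -86*(-5 + 20) = -86*15 = -1290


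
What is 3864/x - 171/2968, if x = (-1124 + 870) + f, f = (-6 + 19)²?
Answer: -11482887/252280 ≈ -45.516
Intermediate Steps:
f = 169 (f = 13² = 169)
x = -85 (x = (-1124 + 870) + 169 = -254 + 169 = -85)
3864/x - 171/2968 = 3864/(-85) - 171/2968 = 3864*(-1/85) - 171*1/2968 = -3864/85 - 171/2968 = -11482887/252280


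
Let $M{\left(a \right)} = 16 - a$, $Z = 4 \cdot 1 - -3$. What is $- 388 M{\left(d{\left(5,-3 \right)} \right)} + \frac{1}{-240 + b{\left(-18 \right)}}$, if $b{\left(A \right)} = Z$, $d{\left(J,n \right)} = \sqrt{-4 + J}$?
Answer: $- \frac{1356061}{233} \approx -5820.0$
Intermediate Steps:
$Z = 7$ ($Z = 4 + 3 = 7$)
$b{\left(A \right)} = 7$
$- 388 M{\left(d{\left(5,-3 \right)} \right)} + \frac{1}{-240 + b{\left(-18 \right)}} = - 388 \left(16 - \sqrt{-4 + 5}\right) + \frac{1}{-240 + 7} = - 388 \left(16 - \sqrt{1}\right) + \frac{1}{-233} = - 388 \left(16 - 1\right) - \frac{1}{233} = \left(-388\right) 15 - \frac{1}{233} = -5820 - \frac{1}{233} = - \frac{1356061}{233}$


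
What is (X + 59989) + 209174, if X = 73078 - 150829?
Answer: 191412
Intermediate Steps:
X = -77751
(X + 59989) + 209174 = (-77751 + 59989) + 209174 = -17762 + 209174 = 191412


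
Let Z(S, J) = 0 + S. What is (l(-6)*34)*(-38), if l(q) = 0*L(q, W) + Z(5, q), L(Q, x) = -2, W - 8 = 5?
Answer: -6460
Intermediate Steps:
Z(S, J) = S
W = 13 (W = 8 + 5 = 13)
l(q) = 5 (l(q) = 0*(-2) + 5 = 0 + 5 = 5)
(l(-6)*34)*(-38) = (5*34)*(-38) = 170*(-38) = -6460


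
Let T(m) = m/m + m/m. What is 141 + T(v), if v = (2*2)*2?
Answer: 143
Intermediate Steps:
v = 8 (v = 4*2 = 8)
T(m) = 2 (T(m) = 1 + 1 = 2)
141 + T(v) = 141 + 2 = 143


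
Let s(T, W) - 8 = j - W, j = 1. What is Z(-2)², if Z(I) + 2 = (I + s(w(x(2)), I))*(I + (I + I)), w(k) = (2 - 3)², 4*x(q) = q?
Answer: 3136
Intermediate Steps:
x(q) = q/4
w(k) = 1 (w(k) = (-1)² = 1)
s(T, W) = 9 - W (s(T, W) = 8 + (1 - W) = 9 - W)
Z(I) = -2 + 27*I (Z(I) = -2 + (I + (9 - I))*(I + (I + I)) = -2 + 9*(I + 2*I) = -2 + 9*(3*I) = -2 + 27*I)
Z(-2)² = (-2 + 27*(-2))² = (-2 - 54)² = (-56)² = 3136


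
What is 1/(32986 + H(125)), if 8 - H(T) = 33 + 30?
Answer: 1/32931 ≈ 3.0367e-5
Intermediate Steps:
H(T) = -55 (H(T) = 8 - (33 + 30) = 8 - 1*63 = 8 - 63 = -55)
1/(32986 + H(125)) = 1/(32986 - 55) = 1/32931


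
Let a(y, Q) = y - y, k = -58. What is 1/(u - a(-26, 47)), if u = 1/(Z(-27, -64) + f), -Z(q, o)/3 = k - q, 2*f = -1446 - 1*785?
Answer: -2045/2 ≈ -1022.5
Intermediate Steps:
f = -2231/2 (f = (-1446 - 1*785)/2 = (-1446 - 785)/2 = (½)*(-2231) = -2231/2 ≈ -1115.5)
Z(q, o) = 174 + 3*q (Z(q, o) = -3*(-58 - q) = 174 + 3*q)
a(y, Q) = 0
u = -2/2045 (u = 1/((174 + 3*(-27)) - 2231/2) = 1/((174 - 81) - 2231/2) = 1/(93 - 2231/2) = 1/(-2045/2) = -2/2045 ≈ -0.00097799)
1/(u - a(-26, 47)) = 1/(-2/2045 - 1*0) = 1/(-2/2045 + 0) = 1/(-2/2045) = -2045/2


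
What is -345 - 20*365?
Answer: -7645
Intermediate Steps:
-345 - 20*365 = -345 - 7300 = -7645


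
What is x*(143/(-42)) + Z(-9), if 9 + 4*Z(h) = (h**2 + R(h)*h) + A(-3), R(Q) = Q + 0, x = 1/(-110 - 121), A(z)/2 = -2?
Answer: 65735/1764 ≈ 37.265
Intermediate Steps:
A(z) = -4 (A(z) = 2*(-2) = -4)
x = -1/231 (x = 1/(-231) = -1/231 ≈ -0.0043290)
R(Q) = Q
Z(h) = -13/4 + h**2/2 (Z(h) = -9/4 + ((h**2 + h*h) - 4)/4 = -9/4 + ((h**2 + h**2) - 4)/4 = -9/4 + (2*h**2 - 4)/4 = -9/4 + (-4 + 2*h**2)/4 = -9/4 + (-1 + h**2/2) = -13/4 + h**2/2)
x*(143/(-42)) + Z(-9) = -13/(21*(-42)) + (-13/4 + (1/2)*(-9)**2) = -13*(-1)/(21*42) + (-13/4 + (1/2)*81) = -1/231*(-143/42) + (-13/4 + 81/2) = 13/882 + 149/4 = 65735/1764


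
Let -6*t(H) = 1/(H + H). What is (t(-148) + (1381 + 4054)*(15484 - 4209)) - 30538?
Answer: 108778378513/1776 ≈ 6.1249e+7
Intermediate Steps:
t(H) = -1/(12*H) (t(H) = -1/(6*(H + H)) = -1/(2*H)/6 = -1/(12*H))
(t(-148) + (1381 + 4054)*(15484 - 4209)) - 30538 = (-1/12/(-148) + (1381 + 4054)*(15484 - 4209)) - 30538 = (-1/12*(-1/148) + 5435*11275) - 30538 = (1/1776 + 61279625) - 30538 = 108832614001/1776 - 30538 = 108778378513/1776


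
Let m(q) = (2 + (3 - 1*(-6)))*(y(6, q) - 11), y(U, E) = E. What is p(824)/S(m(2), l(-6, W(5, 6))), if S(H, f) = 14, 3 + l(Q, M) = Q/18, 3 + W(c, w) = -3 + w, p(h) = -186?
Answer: -93/7 ≈ -13.286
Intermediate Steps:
W(c, w) = -6 + w (W(c, w) = -3 + (-3 + w) = -6 + w)
m(q) = -121 + 11*q (m(q) = (2 + (3 - 1*(-6)))*(q - 11) = (2 + (3 + 6))*(-11 + q) = (2 + 9)*(-11 + q) = 11*(-11 + q) = -121 + 11*q)
l(Q, M) = -3 + Q/18
p(824)/S(m(2), l(-6, W(5, 6))) = -186/14 = -186*1/14 = -93/7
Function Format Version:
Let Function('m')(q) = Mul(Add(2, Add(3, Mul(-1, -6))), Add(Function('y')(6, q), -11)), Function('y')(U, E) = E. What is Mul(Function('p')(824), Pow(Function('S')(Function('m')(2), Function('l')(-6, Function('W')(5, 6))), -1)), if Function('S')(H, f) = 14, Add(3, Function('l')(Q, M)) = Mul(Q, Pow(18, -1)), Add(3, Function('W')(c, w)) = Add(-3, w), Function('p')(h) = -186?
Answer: Rational(-93, 7) ≈ -13.286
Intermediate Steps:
Function('W')(c, w) = Add(-6, w) (Function('W')(c, w) = Add(-3, Add(-3, w)) = Add(-6, w))
Function('m')(q) = Add(-121, Mul(11, q)) (Function('m')(q) = Mul(Add(2, Add(3, Mul(-1, -6))), Add(q, -11)) = Mul(Add(2, Add(3, 6)), Add(-11, q)) = Mul(Add(2, 9), Add(-11, q)) = Mul(11, Add(-11, q)) = Add(-121, Mul(11, q)))
Function('l')(Q, M) = Add(-3, Mul(Rational(1, 18), Q)) (Function('l')(Q, M) = Add(-3, Mul(Q, Pow(18, -1))) = Add(-3, Mul(Q, Rational(1, 18))) = Add(-3, Mul(Rational(1, 18), Q)))
Mul(Function('p')(824), Pow(Function('S')(Function('m')(2), Function('l')(-6, Function('W')(5, 6))), -1)) = Mul(-186, Pow(14, -1)) = Mul(-186, Rational(1, 14)) = Rational(-93, 7)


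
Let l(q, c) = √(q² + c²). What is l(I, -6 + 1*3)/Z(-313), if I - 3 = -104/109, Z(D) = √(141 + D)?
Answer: -I*√6736294/9374 ≈ -0.27688*I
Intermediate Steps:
I = 223/109 (I = 3 - 104/109 = 223/109 ≈ 2.0459)
l(q, c) = √(c² + q²)
l(I, -6 + 1*3)/Z(-313) = √((-6 + 1*3)² + (223/109)²)/(√(141 - 313)) = √((-6 + 3)² + 49729/11881)/(√(-172)) = √((-3)² + 49729/11881)/((2*I*√43)) = √(9 + 49729/11881)*(-I*√43/86) = √(156658/11881)*(-I*√43/86) = (√156658/109)*(-I*√43/86) = -I*√6736294/9374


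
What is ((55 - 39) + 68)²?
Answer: 7056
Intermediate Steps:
((55 - 39) + 68)² = (16 + 68)² = 84² = 7056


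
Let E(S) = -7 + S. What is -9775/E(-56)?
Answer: 9775/63 ≈ 155.16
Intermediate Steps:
-9775/E(-56) = -9775/(-7 - 56) = -9775/(-63) = -9775*(-1/63) = 9775/63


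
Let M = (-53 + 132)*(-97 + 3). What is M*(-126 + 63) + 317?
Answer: 468155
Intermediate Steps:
M = -7426 (M = 79*(-94) = -7426)
M*(-126 + 63) + 317 = -7426*(-126 + 63) + 317 = -7426*(-63) + 317 = 467838 + 317 = 468155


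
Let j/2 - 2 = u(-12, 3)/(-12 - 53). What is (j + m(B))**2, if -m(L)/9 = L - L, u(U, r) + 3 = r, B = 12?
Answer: 16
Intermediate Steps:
u(U, r) = -3 + r
m(L) = 0 (m(L) = -9*(L - L) = -9*0 = 0)
j = 4 (j = 4 + 2*((-3 + 3)/(-12 - 53)) = 4 + 2*(0/(-65)) = 4 + 2*(0*(-1/65)) = 4 + 2*0 = 4 + 0 = 4)
(j + m(B))**2 = (4 + 0)**2 = 4**2 = 16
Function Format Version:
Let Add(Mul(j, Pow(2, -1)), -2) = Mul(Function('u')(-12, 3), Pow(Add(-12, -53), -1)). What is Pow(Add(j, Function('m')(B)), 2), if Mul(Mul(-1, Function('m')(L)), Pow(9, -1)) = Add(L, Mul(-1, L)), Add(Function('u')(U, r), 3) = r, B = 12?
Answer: 16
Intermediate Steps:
Function('u')(U, r) = Add(-3, r)
Function('m')(L) = 0 (Function('m')(L) = Mul(-9, Add(L, Mul(-1, L))) = Mul(-9, 0) = 0)
j = 4 (j = Add(4, Mul(2, Mul(Add(-3, 3), Pow(Add(-12, -53), -1)))) = Add(4, Mul(2, Mul(0, Pow(-65, -1)))) = Add(4, Mul(2, Mul(0, Rational(-1, 65)))) = Add(4, Mul(2, 0)) = Add(4, 0) = 4)
Pow(Add(j, Function('m')(B)), 2) = Pow(Add(4, 0), 2) = Pow(4, 2) = 16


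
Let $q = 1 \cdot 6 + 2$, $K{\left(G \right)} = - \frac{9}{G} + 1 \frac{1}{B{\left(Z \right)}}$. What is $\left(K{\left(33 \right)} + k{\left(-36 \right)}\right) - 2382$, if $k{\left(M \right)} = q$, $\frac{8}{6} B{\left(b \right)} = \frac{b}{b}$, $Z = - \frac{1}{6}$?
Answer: $- \frac{78307}{33} \approx -2372.9$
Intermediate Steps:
$Z = - \frac{1}{6}$ ($Z = \left(-1\right) \frac{1}{6} = - \frac{1}{6} \approx -0.16667$)
$B{\left(b \right)} = \frac{3}{4}$ ($B{\left(b \right)} = \frac{3 \frac{b}{b}}{4} = \frac{3}{4} \cdot 1 = \frac{3}{4}$)
$K{\left(G \right)} = \frac{4}{3} - \frac{9}{G}$ ($K{\left(G \right)} = - \frac{9}{G} + 1 \frac{1}{\frac{3}{4}} = - \frac{9}{G} + 1 \cdot \frac{4}{3} = - \frac{9}{G} + \frac{4}{3} = \frac{4}{3} - \frac{9}{G}$)
$q = 8$ ($q = 6 + 2 = 8$)
$k{\left(M \right)} = 8$
$\left(K{\left(33 \right)} + k{\left(-36 \right)}\right) - 2382 = \left(\left(\frac{4}{3} - \frac{9}{33}\right) + 8\right) - 2382 = \left(\left(\frac{4}{3} - \frac{3}{11}\right) + 8\right) - 2382 = \left(\frac{35}{33} + 8\right) - 2382 = \frac{299}{33} - 2382 = - \frac{78307}{33}$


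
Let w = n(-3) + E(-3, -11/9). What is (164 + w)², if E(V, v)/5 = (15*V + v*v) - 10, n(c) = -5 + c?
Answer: 81613156/6561 ≈ 12439.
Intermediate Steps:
E(V, v) = -50 + 5*v² + 75*V (E(V, v) = 5*((15*V + v*v) - 10) = 5*((15*V + v²) - 10) = 5*((v² + 15*V) - 10) = 5*(-10 + v² + 15*V) = -50 + 5*v² + 75*V)
w = -22318/81 (w = (-5 - 3) + (-50 + 5*(-11/9)² + 75*(-3)) = -8 + (-50 + 5*(-11*⅑)² - 225) = -8 + (-50 + 5*(-11/9)² - 225) = -8 + (-50 + 5*(121/81) - 225) = -8 + (-50 + 605/81 - 225) = -8 - 21670/81 = -22318/81 ≈ -275.53)
(164 + w)² = (164 - 22318/81)² = (-9034/81)² = 81613156/6561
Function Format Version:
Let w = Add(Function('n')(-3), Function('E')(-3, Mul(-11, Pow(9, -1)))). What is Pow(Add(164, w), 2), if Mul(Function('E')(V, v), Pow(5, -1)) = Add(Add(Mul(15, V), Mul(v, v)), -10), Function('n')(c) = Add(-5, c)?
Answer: Rational(81613156, 6561) ≈ 12439.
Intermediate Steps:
Function('E')(V, v) = Add(-50, Mul(5, Pow(v, 2)), Mul(75, V)) (Function('E')(V, v) = Mul(5, Add(Add(Mul(15, V), Mul(v, v)), -10)) = Mul(5, Add(Add(Mul(15, V), Pow(v, 2)), -10)) = Mul(5, Add(Add(Pow(v, 2), Mul(15, V)), -10)) = Mul(5, Add(-10, Pow(v, 2), Mul(15, V))) = Add(-50, Mul(5, Pow(v, 2)), Mul(75, V)))
w = Rational(-22318, 81) (w = Add(Add(-5, -3), Add(-50, Mul(5, Pow(Mul(-11, Pow(9, -1)), 2)), Mul(75, -3))) = Add(-8, Add(-50, Mul(5, Pow(Mul(-11, Rational(1, 9)), 2)), -225)) = Add(-8, Add(-50, Mul(5, Pow(Rational(-11, 9), 2)), -225)) = Add(-8, Add(-50, Mul(5, Rational(121, 81)), -225)) = Add(-8, Add(-50, Rational(605, 81), -225)) = Add(-8, Rational(-21670, 81)) = Rational(-22318, 81) ≈ -275.53)
Pow(Add(164, w), 2) = Pow(Add(164, Rational(-22318, 81)), 2) = Pow(Rational(-9034, 81), 2) = Rational(81613156, 6561)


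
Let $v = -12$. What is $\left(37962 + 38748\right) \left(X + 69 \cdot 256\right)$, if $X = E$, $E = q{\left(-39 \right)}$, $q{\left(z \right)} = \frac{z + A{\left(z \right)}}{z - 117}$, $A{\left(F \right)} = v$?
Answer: $\frac{35230793475}{26} \approx 1.355 \cdot 10^{9}$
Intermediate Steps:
$A{\left(F \right)} = -12$
$q{\left(z \right)} = \frac{-12 + z}{-117 + z}$ ($q{\left(z \right)} = \frac{z - 12}{z - 117} = \frac{-12 + z}{-117 + z}$)
$E = \frac{17}{52}$ ($E = \frac{-12 - 39}{-117 - 39} = \frac{1}{-156} \left(-51\right) = \left(- \frac{1}{156}\right) \left(-51\right) = \frac{17}{52} \approx 0.32692$)
$X = \frac{17}{52} \approx 0.32692$
$\left(37962 + 38748\right) \left(X + 69 \cdot 256\right) = \left(37962 + 38748\right) \left(\frac{17}{52} + 69 \cdot 256\right) = 76710 \left(\frac{17}{52} + 17664\right) = 76710 \cdot \frac{918545}{52} = \frac{35230793475}{26}$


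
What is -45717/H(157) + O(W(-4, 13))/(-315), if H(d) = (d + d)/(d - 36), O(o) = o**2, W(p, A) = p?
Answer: -1742508479/98910 ≈ -17617.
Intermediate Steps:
H(d) = 2*d/(-36 + d) (H(d) = (2*d)/(-36 + d) = 2*d/(-36 + d))
-45717/H(157) + O(W(-4, 13))/(-315) = -45717/(2*157/(-36 + 157)) + (-4)**2/(-315) = -45717/(2*157/121) + 16*(-1/315) = -45717/(2*157*(1/121)) - 16/315 = -45717/314/121 - 16/315 = -45717*121/314 - 16/315 = -5531757/314 - 16/315 = -1742508479/98910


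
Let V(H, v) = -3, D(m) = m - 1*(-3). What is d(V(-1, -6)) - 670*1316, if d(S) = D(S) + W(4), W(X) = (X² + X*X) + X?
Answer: -881684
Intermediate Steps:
W(X) = X + 2*X² (W(X) = (X² + X²) + X = 2*X² + X = X + 2*X²)
D(m) = 3 + m (D(m) = m + 3 = 3 + m)
d(S) = 39 + S (d(S) = (3 + S) + 4*(1 + 2*4) = (3 + S) + 4*(1 + 8) = (3 + S) + 4*9 = (3 + S) + 36 = 39 + S)
d(V(-1, -6)) - 670*1316 = (39 - 3) - 670*1316 = 36 - 881720 = -881684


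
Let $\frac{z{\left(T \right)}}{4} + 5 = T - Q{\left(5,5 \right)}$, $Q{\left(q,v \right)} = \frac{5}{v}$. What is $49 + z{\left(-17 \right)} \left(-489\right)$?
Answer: $45037$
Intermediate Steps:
$z{\left(T \right)} = -24 + 4 T$ ($z{\left(T \right)} = -20 + 4 \left(T - \frac{5}{5}\right) = -20 + 4 \left(T - 5 \cdot \frac{1}{5}\right) = -20 + 4 \left(T - 1\right) = -20 + 4 \left(-1 + T\right) = -20 + \left(-4 + 4 T\right) = -24 + 4 T$)
$49 + z{\left(-17 \right)} \left(-489\right) = 49 + \left(-24 + 4 \left(-17\right)\right) \left(-489\right) = 49 + \left(-24 - 68\right) \left(-489\right) = 49 - -44988 = 49 + 44988 = 45037$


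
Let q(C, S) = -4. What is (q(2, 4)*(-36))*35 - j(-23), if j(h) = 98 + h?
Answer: 4965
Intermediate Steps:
(q(2, 4)*(-36))*35 - j(-23) = -4*(-36)*35 - (98 - 23) = 144*35 - 1*75 = 5040 - 75 = 4965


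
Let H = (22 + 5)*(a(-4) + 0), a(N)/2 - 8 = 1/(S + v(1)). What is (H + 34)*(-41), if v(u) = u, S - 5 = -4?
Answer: -20213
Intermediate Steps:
S = 1 (S = 5 - 4 = 1)
a(N) = 17 (a(N) = 16 + 2/(1 + 1) = 16 + 2/2 = 16 + 2*(½) = 16 + 1 = 17)
H = 459 (H = (22 + 5)*(17 + 0) = 27*17 = 459)
(H + 34)*(-41) = (459 + 34)*(-41) = 493*(-41) = -20213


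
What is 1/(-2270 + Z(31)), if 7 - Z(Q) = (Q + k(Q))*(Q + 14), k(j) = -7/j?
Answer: -31/113083 ≈ -0.00027413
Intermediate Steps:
Z(Q) = 7 - (14 + Q)*(Q - 7/Q) (Z(Q) = 7 - (Q - 7/Q)*(Q + 14) = 7 - (Q - 7/Q)*(14 + Q) = 7 - (14 + Q)*(Q - 7/Q))
1/(-2270 + Z(31)) = 1/(-2270 + (14 - 1*31² - 14*31 + 98/31)) = 1/(-2270 + (14 - 1*961 - 434 + 98*(1/31))) = 1/(-2270 + (14 - 961 - 434 + 98/31)) = 1/(-2270 - 42713/31) = 1/(-113083/31) = -31/113083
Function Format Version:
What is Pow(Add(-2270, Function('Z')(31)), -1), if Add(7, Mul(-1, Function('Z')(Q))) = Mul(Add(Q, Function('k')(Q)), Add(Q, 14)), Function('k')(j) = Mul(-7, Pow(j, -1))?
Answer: Rational(-31, 113083) ≈ -0.00027413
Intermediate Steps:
Function('Z')(Q) = Add(7, Mul(-1, Add(14, Q), Add(Q, Mul(-7, Pow(Q, -1))))) (Function('Z')(Q) = Add(7, Mul(-1, Mul(Add(Q, Mul(-7, Pow(Q, -1))), Add(Q, 14)))) = Add(7, Mul(-1, Mul(Add(Q, Mul(-7, Pow(Q, -1))), Add(14, Q)))) = Add(7, Mul(-1, Mul(Add(14, Q), Add(Q, Mul(-7, Pow(Q, -1)))))) = Add(7, Mul(-1, Add(14, Q), Add(Q, Mul(-7, Pow(Q, -1))))))
Pow(Add(-2270, Function('Z')(31)), -1) = Pow(Add(-2270, Add(14, Mul(-1, Pow(31, 2)), Mul(-14, 31), Mul(98, Pow(31, -1)))), -1) = Pow(Add(-2270, Add(14, Mul(-1, 961), -434, Mul(98, Rational(1, 31)))), -1) = Pow(Add(-2270, Add(14, -961, -434, Rational(98, 31))), -1) = Pow(Add(-2270, Rational(-42713, 31)), -1) = Pow(Rational(-113083, 31), -1) = Rational(-31, 113083)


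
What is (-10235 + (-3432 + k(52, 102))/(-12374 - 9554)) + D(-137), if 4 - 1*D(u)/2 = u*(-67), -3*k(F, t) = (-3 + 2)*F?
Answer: -470106349/16446 ≈ -28585.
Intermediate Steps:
k(F, t) = F/3 (k(F, t) = -(-3 + 2)*F/3 = -(-1)*F/3 = F/3)
D(u) = 8 + 134*u (D(u) = 8 - 2*u*(-67) = 8 - (-134)*u = 8 + 134*u)
(-10235 + (-3432 + k(52, 102))/(-12374 - 9554)) + D(-137) = (-10235 + (-3432 + (⅓)*52)/(-12374 - 9554)) + (8 + 134*(-137)) = (-10235 + (-3432 + 52/3)/(-21928)) + (8 - 18358) = (-10235 - 10244/3*(-1/21928)) - 18350 = (-10235 + 2561/16446) - 18350 = -168322249/16446 - 18350 = -470106349/16446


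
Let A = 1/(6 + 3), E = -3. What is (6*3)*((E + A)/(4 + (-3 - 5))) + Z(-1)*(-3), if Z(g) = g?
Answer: 16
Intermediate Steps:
A = ⅑ (A = 1/9 = ⅑ ≈ 0.11111)
(6*3)*((E + A)/(4 + (-3 - 5))) + Z(-1)*(-3) = (6*3)*((-3 + ⅑)/(4 + (-3 - 5))) - 1*(-3) = 18*(-26/(9*(4 - 8))) + 3 = 18*(-26/9/(-4)) + 3 = 18*(-26/9*(-¼)) + 3 = 18*(13/18) + 3 = 13 + 3 = 16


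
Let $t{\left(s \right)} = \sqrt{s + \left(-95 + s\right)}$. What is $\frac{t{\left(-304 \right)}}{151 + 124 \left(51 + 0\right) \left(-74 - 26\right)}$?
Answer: $- \frac{i \sqrt{703}}{632249} \approx - 4.1936 \cdot 10^{-5} i$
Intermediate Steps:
$t{\left(s \right)} = \sqrt{-95 + 2 s}$
$\frac{t{\left(-304 \right)}}{151 + 124 \left(51 + 0\right) \left(-74 - 26\right)} = \frac{\sqrt{-95 + 2 \left(-304\right)}}{151 + 124 \left(51 + 0\right) \left(-74 - 26\right)} = \frac{\sqrt{-95 - 608}}{151 + 124 \cdot 51 \left(-100\right)} = \frac{\sqrt{-703}}{151 + 124 \left(-5100\right)} = \frac{i \sqrt{703}}{151 - 632400} = \frac{i \sqrt{703}}{-632249} = i \sqrt{703} \left(- \frac{1}{632249}\right) = - \frac{i \sqrt{703}}{632249}$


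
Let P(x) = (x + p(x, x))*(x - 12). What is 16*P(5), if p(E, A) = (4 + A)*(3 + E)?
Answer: -8624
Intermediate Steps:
p(E, A) = (3 + E)*(4 + A)
P(x) = (-12 + x)*(12 + x**2 + 8*x) (P(x) = (x + (12 + 3*x + 4*x + x*x))*(x - 12) = (x + (12 + 3*x + 4*x + x**2))*(-12 + x) = (x + (12 + x**2 + 7*x))*(-12 + x) = (12 + x**2 + 8*x)*(-12 + x) = (-12 + x)*(12 + x**2 + 8*x))
16*P(5) = 16*(-144 + 5**3 - 84*5 - 4*5**2) = 16*(-144 + 125 - 420 - 4*25) = 16*(-144 + 125 - 420 - 100) = 16*(-539) = -8624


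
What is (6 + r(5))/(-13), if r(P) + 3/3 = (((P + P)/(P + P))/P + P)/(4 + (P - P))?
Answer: -63/130 ≈ -0.48462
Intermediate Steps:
r(P) = -1 + P/4 + 1/(4*P) (r(P) = -1 + (((P + P)/(P + P))/P + P)/(4 + (P - P)) = -1 + (((2*P)/((2*P)))/P + P)/(4 + 0) = -1 + (((2*P)*(1/(2*P)))/P + P)/4 = -1 + (1/P + P)*(1/4) = -1 + (P + 1/P)*(1/4) = -1 + (P/4 + 1/(4*P)) = -1 + P/4 + 1/(4*P))
(6 + r(5))/(-13) = (6 + (1/4)*(1 + 5*(-4 + 5))/5)/(-13) = (6 + (1/4)*(1/5)*(1 + 5*1))*(-1/13) = (6 + (1/4)*(1/5)*(1 + 5))*(-1/13) = (6 + (1/4)*(1/5)*6)*(-1/13) = (6 + 3/10)*(-1/13) = (63/10)*(-1/13) = -63/130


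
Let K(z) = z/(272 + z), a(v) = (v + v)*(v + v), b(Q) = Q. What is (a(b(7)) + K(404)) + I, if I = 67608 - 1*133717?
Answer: -11139196/169 ≈ -65912.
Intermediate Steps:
I = -66109 (I = 67608 - 133717 = -66109)
a(v) = 4*v**2 (a(v) = (2*v)*(2*v) = 4*v**2)
(a(b(7)) + K(404)) + I = (4*7**2 + 404/(272 + 404)) - 66109 = (4*49 + 404/676) - 66109 = (196 + 404*(1/676)) - 66109 = (196 + 101/169) - 66109 = 33225/169 - 66109 = -11139196/169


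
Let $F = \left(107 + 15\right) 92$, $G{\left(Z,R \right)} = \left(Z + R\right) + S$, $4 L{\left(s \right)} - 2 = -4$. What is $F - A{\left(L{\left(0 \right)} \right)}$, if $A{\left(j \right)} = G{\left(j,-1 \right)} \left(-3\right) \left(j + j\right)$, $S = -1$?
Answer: $\frac{22463}{2} \approx 11232.0$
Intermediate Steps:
$L{\left(s \right)} = - \frac{1}{2}$ ($L{\left(s \right)} = \frac{1}{2} + \frac{1}{4} \left(-4\right) = \frac{1}{2} - 1 = - \frac{1}{2}$)
$G{\left(Z,R \right)} = -1 + R + Z$ ($G{\left(Z,R \right)} = \left(Z + R\right) - 1 = \left(R + Z\right) - 1 = -1 + R + Z$)
$A{\left(j \right)} = 2 j \left(6 - 3 j\right)$ ($A{\left(j \right)} = \left(-1 - 1 + j\right) \left(-3\right) \left(j + j\right) = \left(-2 + j\right) \left(-3\right) 2 j = \left(6 - 3 j\right) 2 j = 2 j \left(6 - 3 j\right)$)
$F = 11224$ ($F = 122 \cdot 92 = 11224$)
$F - A{\left(L{\left(0 \right)} \right)} = 11224 - 6 \left(- \frac{1}{2}\right) \left(2 - - \frac{1}{2}\right) = 11224 - 6 \left(- \frac{1}{2}\right) \left(2 + \frac{1}{2}\right) = 11224 - 6 \left(- \frac{1}{2}\right) \frac{5}{2} = 11224 - - \frac{15}{2} = 11224 + \frac{15}{2} = \frac{22463}{2}$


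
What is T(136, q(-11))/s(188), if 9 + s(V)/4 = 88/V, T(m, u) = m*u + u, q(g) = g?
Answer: 70829/1604 ≈ 44.158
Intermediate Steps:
T(m, u) = u + m*u
s(V) = -36 + 352/V (s(V) = -36 + 4*(88/V) = -36 + 352/V)
T(136, q(-11))/s(188) = (-11*(1 + 136))/(-36 + 352/188) = (-11*137)/(-36 + 352*(1/188)) = -1507/(-36 + 88/47) = -1507/(-1604/47) = -1507*(-47/1604) = 70829/1604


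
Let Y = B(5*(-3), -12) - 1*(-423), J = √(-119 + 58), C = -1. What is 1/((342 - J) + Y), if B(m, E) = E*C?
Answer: 777/603790 + I*√61/603790 ≈ 0.0012869 + 1.2935e-5*I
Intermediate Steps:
J = I*√61 (J = √(-61) = I*√61 ≈ 7.8102*I)
B(m, E) = -E (B(m, E) = E*(-1) = -E)
Y = 435 (Y = -1*(-12) - 1*(-423) = 12 + 423 = 435)
1/((342 - J) + Y) = 1/((342 - I*√61) + 435) = 1/(777 - I*√61)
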